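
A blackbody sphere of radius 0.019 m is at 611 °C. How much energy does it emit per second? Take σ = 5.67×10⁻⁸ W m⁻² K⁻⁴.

P ≈ 157 W

A = 4πr² = 4π × (0.019)² = 4.54×10^-3 m².
611 °C = 884 K.
P = σAT⁴ = 5.67×10⁻⁸ × 4.54×10^-3 × (884)⁴ = 5.67×10⁻⁸ × 4.54×10^-3 × 6.11×10^11.
P = 157 W.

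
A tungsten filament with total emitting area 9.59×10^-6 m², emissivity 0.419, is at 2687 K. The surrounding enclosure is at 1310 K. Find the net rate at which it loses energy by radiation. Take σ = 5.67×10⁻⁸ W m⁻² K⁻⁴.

Q = εσA(T⁴ − T_s⁴). T⁴ − T_s⁴ = (2687)⁴ − (1310)⁴ = 5.21×10^13 − 2.94×10^12 = 4.92×10^13 K⁴.
Q = 0.419 × 5.67×10⁻⁸ × 9.59×10^-6 × 4.92×10^13 = 11.2 W.

Q ≈ 11.2 W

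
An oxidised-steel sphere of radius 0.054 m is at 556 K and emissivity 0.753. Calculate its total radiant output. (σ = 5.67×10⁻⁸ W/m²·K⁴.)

P ≈ 150 W

A = 4πr² = 4π × (0.054)² = 0.0366 m².
Stefan–Boltzmann: P = εσAT⁴ = 0.753 × 5.67×10⁻⁸ × 0.0366 × (556)⁴ = 0.753 × 5.67×10⁻⁸ × 0.0366 × 9.56×10^10.
P = 150 W.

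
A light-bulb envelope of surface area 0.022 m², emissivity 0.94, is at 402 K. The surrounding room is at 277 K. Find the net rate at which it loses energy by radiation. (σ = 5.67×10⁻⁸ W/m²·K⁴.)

Q ≈ 23.7 W

Q = εσA(T⁴ − T_s⁴). T⁴ − T_s⁴ = (402)⁴ − (277)⁴ = 2.61×10^10 − 5.89×10^9 = 2.02×10^10 K⁴.
Q = 0.94 × 5.67×10⁻⁸ × 0.0220 × 2.02×10^10 = 23.7 W.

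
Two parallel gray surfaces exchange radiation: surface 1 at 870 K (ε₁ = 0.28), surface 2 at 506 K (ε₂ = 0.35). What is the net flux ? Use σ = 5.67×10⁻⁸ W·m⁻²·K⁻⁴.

For two large parallel gray plates, q = σ(T₁⁴ − T₂⁴) / (1/ε₁ + 1/ε₂ − 1).
1/ε₁ + 1/ε₂ − 1 = 1/0.28 + 1/0.35 − 1 = 5.429.
T₁⁴ − T₂⁴ = 5.73×10^11 − 6.56×10^10 = 5.07×10^11 K⁴.
q = 5.67×10⁻⁸ × 5.07×10^11 / 5.429 = 5300 W/m².

q ≈ 5300 W/m²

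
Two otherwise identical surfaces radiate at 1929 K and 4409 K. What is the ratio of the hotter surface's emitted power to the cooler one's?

ratio ≈ 27.3

P ∝ T⁴, so the ratio is (4409/1929)⁴ = (2.286)⁴ = 27.3.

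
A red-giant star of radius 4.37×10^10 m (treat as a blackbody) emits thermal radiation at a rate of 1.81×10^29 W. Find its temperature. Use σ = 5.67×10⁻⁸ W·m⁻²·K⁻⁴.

T ≈ 3400 K

A = 4πr² = 4π × (4.37×10^10)² = 2.40×10^22 m².
From P = σAT⁴, T = (P / σA)^(1/4) = (1.81×10^29 / (5.67×10⁻⁸ × 2.40×10^22))^(1/4).
T = (1.33×10^14)^(1/4) = 3400 K.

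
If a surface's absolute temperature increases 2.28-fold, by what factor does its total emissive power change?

factor ≈ 27.0

P ∝ T⁴, so the power scales as (2.28)⁴ = 27.0.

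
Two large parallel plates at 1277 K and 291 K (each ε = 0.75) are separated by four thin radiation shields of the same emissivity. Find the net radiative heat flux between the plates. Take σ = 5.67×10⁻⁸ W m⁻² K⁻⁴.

q ≈ 18000 W/m²

Each of the 5 gaps contributes resistance (2/ε − 1) = 2/0.75 − 1 = 1.667; total = 8.333.
q = σ(T₁⁴ − T₂⁴) / 8.333 = 5.67×10⁻⁸ × 2.65×10^12 / 8.333 = 18000 W/m².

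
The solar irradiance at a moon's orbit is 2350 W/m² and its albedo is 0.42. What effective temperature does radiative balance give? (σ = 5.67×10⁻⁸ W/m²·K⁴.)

T ≈ 278 K

Power absorbed = (1−a)S·πR²; power emitted = 4πR²σT⁴. Equating and cancelling πR²:
T = ((1−a)S / 4σ)^(1/4) = (1360 / (4 × 5.67×10⁻⁸))^(1/4) = (6.01×10^9)^(1/4).
T = 278 K.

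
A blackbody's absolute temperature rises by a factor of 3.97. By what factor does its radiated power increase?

P ∝ T⁴, so the power scales as (3.97)⁴ = 248.

factor ≈ 248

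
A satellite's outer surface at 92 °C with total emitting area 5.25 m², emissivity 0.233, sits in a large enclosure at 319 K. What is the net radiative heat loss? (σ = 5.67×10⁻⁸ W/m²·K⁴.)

Convert: 92 °C = 365 K.
Q = εσA(T⁴ − T_s⁴). T⁴ − T_s⁴ = (365)⁴ − (319)⁴ = 1.77×10^10 − 1.04×10^10 = 7.39×10^9 K⁴.
Q = 0.233 × 5.67×10⁻⁸ × 5.25 × 7.39×10^9 = 513 W.

Q ≈ 513 W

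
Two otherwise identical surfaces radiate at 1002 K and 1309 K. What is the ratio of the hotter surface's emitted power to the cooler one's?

P ∝ T⁴, so the ratio is (1309/1002)⁴ = (1.306)⁴ = 2.91.

ratio ≈ 2.91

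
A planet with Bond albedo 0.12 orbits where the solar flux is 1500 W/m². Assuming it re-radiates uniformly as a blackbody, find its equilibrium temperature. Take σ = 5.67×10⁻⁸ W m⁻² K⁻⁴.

Power absorbed = (1−a)S·πR²; power emitted = 4πR²σT⁴. Equating and cancelling πR²:
T = ((1−a)S / 4σ)^(1/4) = (1320 / (4 × 5.67×10⁻⁸))^(1/4) = (5.82×10^9)^(1/4).
T = 276 K.

T ≈ 276 K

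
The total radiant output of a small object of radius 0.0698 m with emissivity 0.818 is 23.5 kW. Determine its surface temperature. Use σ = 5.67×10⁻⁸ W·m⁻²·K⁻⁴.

A = 4πr² = 4π × (0.0698)² = 0.0612 m².
From P = εσAT⁴, T = (P / εσA)^(1/4) = (23500 / (0.818 × 5.67×10⁻⁸ × 0.0612))^(1/4).
T = (8.28×10^12)^(1/4) = 1700 K.

T ≈ 1700 K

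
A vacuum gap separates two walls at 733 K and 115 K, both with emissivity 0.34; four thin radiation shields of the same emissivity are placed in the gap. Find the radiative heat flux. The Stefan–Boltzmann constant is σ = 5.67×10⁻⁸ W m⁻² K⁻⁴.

Each of the 5 gaps contributes resistance (2/ε − 1) = 2/0.34 − 1 = 4.882; total = 24.41.
q = σ(T₁⁴ − T₂⁴) / 24.41 = 5.67×10⁻⁸ × 2.89×10^11 / 24.41 = 670 W/m².

q ≈ 670 W/m²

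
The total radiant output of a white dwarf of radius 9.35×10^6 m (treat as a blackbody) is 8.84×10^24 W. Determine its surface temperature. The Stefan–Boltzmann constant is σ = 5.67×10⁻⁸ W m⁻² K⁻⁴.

A = 4πr² = 4π × (9.35×10^6)² = 1.10×10^15 m².
From P = σAT⁴, T = (P / σA)^(1/4) = (8.84×10^24 / (5.67×10⁻⁸ × 1.10×10^15))^(1/4).
T = (1.42×10^17)^(1/4) = 19400 K.

T ≈ 19400 K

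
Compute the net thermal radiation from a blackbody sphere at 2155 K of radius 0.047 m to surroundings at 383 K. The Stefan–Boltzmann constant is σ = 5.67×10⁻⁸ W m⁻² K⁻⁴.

A = 4πr² = 4π × (0.047)² = 0.0278 m².
Q = σA(T⁴ − T_s⁴). T⁴ − T_s⁴ = (2155)⁴ − (383)⁴ = 2.16×10^13 − 2.15×10^10 = 2.15×10^13 K⁴.
Q = 5.67×10⁻⁸ × 0.0278 × 2.15×10^13 = 33900 W.

Q ≈ 33900 W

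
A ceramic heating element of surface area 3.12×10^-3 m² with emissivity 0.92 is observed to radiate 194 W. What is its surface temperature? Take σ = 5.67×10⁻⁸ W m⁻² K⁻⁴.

T ≈ 1040 K

From P = εσAT⁴, T = (P / εσA)^(1/4) = (194 / (0.92 × 5.67×10⁻⁸ × 3.12×10^-3))^(1/4).
T = (1.19×10^12)^(1/4) = 1040 K.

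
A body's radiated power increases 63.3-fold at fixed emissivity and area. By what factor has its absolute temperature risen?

P ∝ T⁴ ⇒ T ∝ P^(1/4), so T scales by (63.3)^(1/4) = 2.82.

factor ≈ 2.82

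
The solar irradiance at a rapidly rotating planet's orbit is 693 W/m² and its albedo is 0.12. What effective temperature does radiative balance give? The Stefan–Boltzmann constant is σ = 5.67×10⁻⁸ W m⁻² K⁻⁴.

T ≈ 228 K

Power absorbed = (1−a)S·πR²; power emitted = 4πR²σT⁴. Equating and cancelling πR²:
T = ((1−a)S / 4σ)^(1/4) = (610 / (4 × 5.67×10⁻⁸))^(1/4) = (2.69×10^9)^(1/4).
T = 228 K.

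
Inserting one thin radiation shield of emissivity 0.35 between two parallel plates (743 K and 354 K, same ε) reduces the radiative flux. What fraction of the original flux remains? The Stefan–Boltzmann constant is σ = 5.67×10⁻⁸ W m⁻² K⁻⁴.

ratio ≈ 0.500

With N identical shields there are N+1 = 2 gaps in series, each with the same radiative resistance, so the flux falls to 1/(N+1) of its unshielded value.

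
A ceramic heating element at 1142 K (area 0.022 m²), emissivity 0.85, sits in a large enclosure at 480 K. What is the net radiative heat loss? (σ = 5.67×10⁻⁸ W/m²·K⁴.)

Q ≈ 1750 W

Q = εσA(T⁴ − T_s⁴). T⁴ − T_s⁴ = (1142)⁴ − (480)⁴ = 1.70×10^12 − 5.31×10^10 = 1.65×10^12 K⁴.
Q = 0.85 × 5.67×10⁻⁸ × 0.0220 × 1.65×10^12 = 1750 W.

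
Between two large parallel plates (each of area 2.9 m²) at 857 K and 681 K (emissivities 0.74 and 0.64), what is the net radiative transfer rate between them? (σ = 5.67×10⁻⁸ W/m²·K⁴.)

Q ≈ 27900 W

For two large parallel gray plates, q = σ(T₁⁴ − T₂⁴) / (1/ε₁ + 1/ε₂ − 1).
1/ε₁ + 1/ε₂ − 1 = 1/0.74 + 1/0.64 − 1 = 1.914.
T₁⁴ − T₂⁴ = 5.39×10^11 − 2.15×10^11 = 3.24×10^11 K⁴.
q = 5.67×10⁻⁸ × 3.24×10^11 / 1.914 = 9610 W/m².
Q = q·A = 9610 × 2.9 = 27900 W.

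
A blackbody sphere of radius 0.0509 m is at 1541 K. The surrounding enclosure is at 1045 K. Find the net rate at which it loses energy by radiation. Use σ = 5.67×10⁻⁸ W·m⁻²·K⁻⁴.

Q ≈ 8210 W

A = 4πr² = 4π × (0.0509)² = 0.0326 m².
Q = σA(T⁴ − T_s⁴). T⁴ − T_s⁴ = (1541)⁴ − (1045)⁴ = 5.64×10^12 − 1.19×10^12 = 4.45×10^12 K⁴.
Q = 5.67×10⁻⁸ × 0.0326 × 4.45×10^12 = 8210 W.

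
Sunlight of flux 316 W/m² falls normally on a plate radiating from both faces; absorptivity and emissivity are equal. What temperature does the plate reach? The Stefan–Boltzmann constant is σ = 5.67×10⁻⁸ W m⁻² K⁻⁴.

T ≈ 230 K

Absorbed flux αS = emitted flux 2εσT⁴ per unit area; with α = ε this gives T = (S/2σ)^(1/4).
T = (316 / (2 × 5.67×10⁻⁸))^(1/4) = (2.79×10^9)^(1/4).
T = 230 K.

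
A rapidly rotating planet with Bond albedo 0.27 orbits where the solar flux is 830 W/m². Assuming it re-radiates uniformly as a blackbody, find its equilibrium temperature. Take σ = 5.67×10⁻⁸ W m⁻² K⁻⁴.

Power absorbed = (1−a)S·πR²; power emitted = 4πR²σT⁴. Equating and cancelling πR²:
T = ((1−a)S / 4σ)^(1/4) = (606 / (4 × 5.67×10⁻⁸))^(1/4) = (2.67×10^9)^(1/4).
T = 227 K.

T ≈ 227 K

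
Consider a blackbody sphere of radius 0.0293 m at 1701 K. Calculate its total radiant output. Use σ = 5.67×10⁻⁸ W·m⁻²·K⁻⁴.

A = 4πr² = 4π × (0.0293)² = 0.0108 m².
P = σAT⁴ = 5.67×10⁻⁸ × 0.0108 × (1701)⁴ = 5.67×10⁻⁸ × 0.0108 × 8.37×10^12.
P = 5120 W.

P ≈ 5120 W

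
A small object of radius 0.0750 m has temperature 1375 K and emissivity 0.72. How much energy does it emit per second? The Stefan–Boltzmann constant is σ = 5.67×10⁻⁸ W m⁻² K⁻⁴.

A = 4πr² = 4π × (0.0750)² = 0.0707 m².
P = εσAT⁴ = 0.72 × 5.67×10⁻⁸ × 0.0707 × (1375)⁴ = 0.72 × 5.67×10⁻⁸ × 0.0707 × 3.57×10^12.
P = 10300 W.

P ≈ 10300 W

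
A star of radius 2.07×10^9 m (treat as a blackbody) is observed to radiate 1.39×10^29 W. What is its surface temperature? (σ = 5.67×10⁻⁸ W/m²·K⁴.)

A = 4πr² = 4π × (2.07×10^9)² = 5.38×10^19 m².
From P = σAT⁴, T = (P / σA)^(1/4) = (1.39×10^29 / (5.67×10⁻⁸ × 5.38×10^19))^(1/4).
T = (4.55×10^16)^(1/4) = 14600 K.

T ≈ 14600 K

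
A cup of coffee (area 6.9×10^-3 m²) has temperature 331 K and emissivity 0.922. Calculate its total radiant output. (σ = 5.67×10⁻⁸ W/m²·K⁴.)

Stefan–Boltzmann: P = εσAT⁴ = 0.922 × 5.67×10⁻⁸ × 6.90×10^-3 × (331)⁴ = 0.922 × 5.67×10⁻⁸ × 6.90×10^-3 × 1.20×10^10.
P = 4.33 W.

P ≈ 4.33 W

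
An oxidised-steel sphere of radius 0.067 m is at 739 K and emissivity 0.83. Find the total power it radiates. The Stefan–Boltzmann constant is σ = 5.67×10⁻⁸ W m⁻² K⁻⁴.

P ≈ 792 W

A = 4πr² = 4π × (0.067)² = 0.0564 m².
P = εσAT⁴ = 0.83 × 5.67×10⁻⁸ × 0.0564 × (739)⁴ = 0.83 × 5.67×10⁻⁸ × 0.0564 × 2.98×10^11.
P = 792 W.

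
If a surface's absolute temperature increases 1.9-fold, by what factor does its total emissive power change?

P ∝ T⁴, so the power scales as (1.9)⁴ = 13.0.

factor ≈ 13.0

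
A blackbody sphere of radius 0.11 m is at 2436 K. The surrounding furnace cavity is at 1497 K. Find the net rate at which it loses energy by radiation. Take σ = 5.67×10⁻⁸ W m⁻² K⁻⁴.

Q ≈ 2.60×10^5 W

A = 4πr² = 4π × (0.11)² = 0.152 m².
Q = σA(T⁴ − T_s⁴). T⁴ − T_s⁴ = (2436)⁴ − (1497)⁴ = 3.52×10^13 − 5.02×10^12 = 3.02×10^13 K⁴.
Q = 5.67×10⁻⁸ × 0.152 × 3.02×10^13 = 2.60×10^5 W.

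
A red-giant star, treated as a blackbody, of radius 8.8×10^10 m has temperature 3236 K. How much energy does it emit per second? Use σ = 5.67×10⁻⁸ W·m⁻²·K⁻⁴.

P ≈ 6.05×10^29 W

A = 4πr² = 4π × (8.8×10^10)² = 9.73×10^22 m².
P = σAT⁴ = 5.67×10⁻⁸ × 9.73×10^22 × (3236)⁴ = 5.67×10⁻⁸ × 9.73×10^22 × 1.10×10^14.
P = 6.05×10^29 W.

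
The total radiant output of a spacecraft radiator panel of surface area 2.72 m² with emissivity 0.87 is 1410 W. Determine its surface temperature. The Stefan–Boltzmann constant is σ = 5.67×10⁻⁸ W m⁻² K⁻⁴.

T ≈ 320 K

From P = εσAT⁴, T = (P / εσA)^(1/4) = (1410 / (0.87 × 5.67×10⁻⁸ × 2.72))^(1/4).
T = (1.05×10^10)^(1/4) = 320 K.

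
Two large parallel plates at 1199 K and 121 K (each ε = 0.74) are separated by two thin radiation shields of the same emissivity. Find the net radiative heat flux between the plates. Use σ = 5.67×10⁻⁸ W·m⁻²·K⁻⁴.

q ≈ 22900 W/m²

Each of the 3 gaps contributes resistance (2/ε − 1) = 2/0.74 − 1 = 1.703; total = 5.108.
q = σ(T₁⁴ − T₂⁴) / 5.108 = 5.67×10⁻⁸ × 2.07×10^12 / 5.108 = 22900 W/m².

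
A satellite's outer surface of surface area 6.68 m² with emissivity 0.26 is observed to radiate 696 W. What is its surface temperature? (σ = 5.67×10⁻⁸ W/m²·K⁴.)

T ≈ 290 K

From P = εσAT⁴, T = (P / εσA)^(1/4) = (696 / (0.26 × 5.67×10⁻⁸ × 6.68))^(1/4).
T = (7.07×10^9)^(1/4) = 290 K.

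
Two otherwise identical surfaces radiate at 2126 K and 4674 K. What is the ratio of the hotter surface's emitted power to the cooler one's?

ratio ≈ 23.4

P ∝ T⁴, so the ratio is (4674/2126)⁴ = (2.198)⁴ = 23.4.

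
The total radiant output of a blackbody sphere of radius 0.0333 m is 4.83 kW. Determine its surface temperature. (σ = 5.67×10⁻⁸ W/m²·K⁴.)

A = 4πr² = 4π × (0.0333)² = 0.0139 m².
From P = σAT⁴, T = (P / σA)^(1/4) = (4830 / (5.67×10⁻⁸ × 0.0139))^(1/4).
T = (6.11×10^12)^(1/4) = 1570 K.

T ≈ 1570 K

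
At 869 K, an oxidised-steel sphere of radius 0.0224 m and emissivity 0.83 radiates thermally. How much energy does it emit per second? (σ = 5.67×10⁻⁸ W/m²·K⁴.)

A = 4πr² = 4π × (0.0224)² = 6.31×10^-3 m².
P = εσAT⁴ = 0.83 × 5.67×10⁻⁸ × 6.31×10^-3 × (869)⁴ = 0.83 × 5.67×10⁻⁸ × 6.31×10^-3 × 5.70×10^11.
P = 169 W.

P ≈ 169 W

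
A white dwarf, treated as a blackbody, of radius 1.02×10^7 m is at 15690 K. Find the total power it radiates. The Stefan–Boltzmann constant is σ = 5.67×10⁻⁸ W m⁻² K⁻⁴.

A = 4πr² = 4π × (1.02×10^7)² = 1.31×10^15 m².
P = σAT⁴ = 5.67×10⁻⁸ × 1.31×10^15 × (15690)⁴ = 5.67×10⁻⁸ × 1.31×10^15 × 6.06×10^16.
P = 4.49×10^24 W.

P ≈ 4.49×10^24 W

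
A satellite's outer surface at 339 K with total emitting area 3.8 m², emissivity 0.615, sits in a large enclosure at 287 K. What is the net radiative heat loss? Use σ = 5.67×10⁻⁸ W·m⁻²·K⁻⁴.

Q ≈ 851 W

Q = εσA(T⁴ − T_s⁴). T⁴ − T_s⁴ = (339)⁴ − (287)⁴ = 1.32×10^10 − 6.78×10^9 = 6.42×10^9 K⁴.
Q = 0.615 × 5.67×10⁻⁸ × 3.80 × 6.42×10^9 = 851 W.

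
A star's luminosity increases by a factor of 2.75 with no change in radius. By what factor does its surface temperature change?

factor ≈ 1.29

P ∝ T⁴ ⇒ T ∝ P^(1/4), so T scales by (2.75)^(1/4) = 1.29.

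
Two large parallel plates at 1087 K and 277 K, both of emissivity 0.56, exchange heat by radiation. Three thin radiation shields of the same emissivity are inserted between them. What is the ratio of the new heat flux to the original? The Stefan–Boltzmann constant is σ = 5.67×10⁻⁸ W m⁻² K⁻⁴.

With N identical shields there are N+1 = 4 gaps in series, each with the same radiative resistance, so the flux falls to 1/(N+1) of its unshielded value.

ratio ≈ 0.250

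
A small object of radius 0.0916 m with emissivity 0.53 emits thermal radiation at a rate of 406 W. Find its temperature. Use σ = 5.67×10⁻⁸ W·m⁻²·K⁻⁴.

A = 4πr² = 4π × (0.0916)² = 0.105 m².
From P = εσAT⁴, T = (P / εσA)^(1/4) = (406 / (0.53 × 5.67×10⁻⁸ × 0.105))^(1/4).
T = (1.28×10^11)^(1/4) = 598 K.

T ≈ 598 K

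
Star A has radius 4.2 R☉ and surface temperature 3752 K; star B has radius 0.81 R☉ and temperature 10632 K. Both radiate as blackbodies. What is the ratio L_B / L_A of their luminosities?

L = 4πR²σT⁴ ∝ R²T⁴, so L_B/L_A = (0.81/4.2)² × (10632/3752)⁴ = 0.0372 × 64.5 = 2.40.

L_B/L_A ≈ 2.40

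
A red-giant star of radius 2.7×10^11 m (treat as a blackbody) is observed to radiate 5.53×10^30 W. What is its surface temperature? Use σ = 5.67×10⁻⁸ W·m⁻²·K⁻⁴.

A = 4πr² = 4π × (2.7×10^11)² = 9.16×10^23 m².
From P = σAT⁴, T = (P / σA)^(1/4) = (5.53×10^30 / (5.67×10⁻⁸ × 9.16×10^23))^(1/4).
T = (1.06×10^14)^(1/4) = 3210 K.

T ≈ 3210 K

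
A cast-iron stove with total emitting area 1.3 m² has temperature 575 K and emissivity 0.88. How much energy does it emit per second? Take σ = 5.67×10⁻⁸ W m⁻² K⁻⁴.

P ≈ 7090 W

P = εσAT⁴ = 0.88 × 5.67×10⁻⁸ × 1.30 × (575)⁴ = 0.88 × 5.67×10⁻⁸ × 1.30 × 1.09×10^11.
P = 7090 W.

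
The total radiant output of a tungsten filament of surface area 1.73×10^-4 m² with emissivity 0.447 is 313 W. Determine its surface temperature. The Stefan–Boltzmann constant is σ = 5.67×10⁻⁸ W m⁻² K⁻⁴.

From P = εσAT⁴, T = (P / εσA)^(1/4) = (313 / (0.447 × 5.67×10⁻⁸ × 1.73×10^-4))^(1/4).
T = (7.14×10^13)^(1/4) = 2910 K.

T ≈ 2910 K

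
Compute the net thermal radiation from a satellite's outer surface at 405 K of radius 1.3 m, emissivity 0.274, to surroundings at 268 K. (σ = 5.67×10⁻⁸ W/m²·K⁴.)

Q ≈ 7170 W

A = 4πr² = 4π × (1.3)² = 21.2 m².
Q = εσA(T⁴ − T_s⁴). T⁴ − T_s⁴ = (405)⁴ − (268)⁴ = 2.69×10^10 − 5.16×10^9 = 2.17×10^10 K⁴.
Q = 0.274 × 5.67×10⁻⁸ × 21.2 × 2.17×10^10 = 7170 W.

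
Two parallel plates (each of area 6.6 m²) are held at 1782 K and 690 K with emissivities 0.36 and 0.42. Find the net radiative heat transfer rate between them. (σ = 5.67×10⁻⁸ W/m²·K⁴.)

Q ≈ 8.87×10^5 W

For two large parallel gray plates, q = σ(T₁⁴ − T₂⁴) / (1/ε₁ + 1/ε₂ − 1).
1/ε₁ + 1/ε₂ − 1 = 1/0.36 + 1/0.42 − 1 = 4.159.
T₁⁴ − T₂⁴ = 1.01×10^13 − 2.27×10^11 = 9.86×10^12 K⁴.
q = 5.67×10⁻⁸ × 9.86×10^12 / 4.159 = 1.34×10^5 W/m².
Q = q·A = 1.34×10^5 × 6.6 = 8.87×10^5 W.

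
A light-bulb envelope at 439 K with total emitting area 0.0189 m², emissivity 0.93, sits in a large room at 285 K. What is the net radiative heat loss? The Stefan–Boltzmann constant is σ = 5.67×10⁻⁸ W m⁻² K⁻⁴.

Q = εσA(T⁴ − T_s⁴). T⁴ − T_s⁴ = (439)⁴ − (285)⁴ = 3.71×10^10 − 6.60×10^9 = 3.05×10^10 K⁴.
Q = 0.93 × 5.67×10⁻⁸ × 0.0189 × 3.05×10^10 = 30.4 W.

Q ≈ 30.4 W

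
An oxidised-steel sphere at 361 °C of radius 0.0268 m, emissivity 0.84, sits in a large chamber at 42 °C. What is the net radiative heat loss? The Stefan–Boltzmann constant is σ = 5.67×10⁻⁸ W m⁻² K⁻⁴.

Q ≈ 65.2 W

A = 4πr² = 4π × (0.0268)² = 9.03×10^-3 m².
Convert: 361 °C = 634 K; 42 °C = 315 K.
Q = εσA(T⁴ − T_s⁴). T⁴ − T_s⁴ = (634)⁴ − (315)⁴ = 1.62×10^11 − 9.85×10^9 = 1.52×10^11 K⁴.
Q = 0.84 × 5.67×10⁻⁸ × 9.03×10^-3 × 1.52×10^11 = 65.2 W.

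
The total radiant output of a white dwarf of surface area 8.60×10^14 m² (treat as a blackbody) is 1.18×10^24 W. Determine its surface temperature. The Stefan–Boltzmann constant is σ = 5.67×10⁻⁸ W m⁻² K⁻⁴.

From P = σAT⁴, T = (P / σA)^(1/4) = (1.18×10^24 / (5.67×10⁻⁸ × 8.60×10^14))^(1/4).
T = (2.42×10^16)^(1/4) = 12500 K.

T ≈ 12500 K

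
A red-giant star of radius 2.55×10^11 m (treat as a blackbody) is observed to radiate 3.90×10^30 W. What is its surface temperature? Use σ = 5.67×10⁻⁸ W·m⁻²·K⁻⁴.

T ≈ 3030 K

A = 4πr² = 4π × (2.55×10^11)² = 8.17×10^23 m².
From P = σAT⁴, T = (P / σA)^(1/4) = (3.90×10^30 / (5.67×10⁻⁸ × 8.17×10^23))^(1/4).
T = (8.42×10^13)^(1/4) = 3030 K.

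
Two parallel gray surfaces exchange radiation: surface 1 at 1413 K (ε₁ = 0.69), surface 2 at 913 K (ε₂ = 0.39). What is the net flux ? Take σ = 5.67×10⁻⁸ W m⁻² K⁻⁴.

For two large parallel gray plates, q = σ(T₁⁴ − T₂⁴) / (1/ε₁ + 1/ε₂ − 1).
1/ε₁ + 1/ε₂ − 1 = 1/0.69 + 1/0.39 − 1 = 3.013.
T₁⁴ − T₂⁴ = 3.99×10^12 − 6.95×10^11 = 3.29×10^12 K⁴.
q = 5.67×10⁻⁸ × 3.29×10^12 / 3.013 = 61900 W/m².

q ≈ 61900 W/m²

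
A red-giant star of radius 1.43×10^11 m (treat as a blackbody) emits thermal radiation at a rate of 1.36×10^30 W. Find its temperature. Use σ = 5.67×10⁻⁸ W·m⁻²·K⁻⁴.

T ≈ 3110 K

A = 4πr² = 4π × (1.43×10^11)² = 2.57×10^23 m².
From P = σAT⁴, T = (P / σA)^(1/4) = (1.36×10^30 / (5.67×10⁻⁸ × 2.57×10^23))^(1/4).
T = (9.33×10^13)^(1/4) = 3110 K.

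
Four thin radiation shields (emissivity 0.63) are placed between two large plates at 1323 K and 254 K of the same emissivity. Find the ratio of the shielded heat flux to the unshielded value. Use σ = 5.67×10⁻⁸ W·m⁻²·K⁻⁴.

ratio ≈ 0.200

With N identical shields there are N+1 = 5 gaps in series, each with the same radiative resistance, so the flux falls to 1/(N+1) of its unshielded value.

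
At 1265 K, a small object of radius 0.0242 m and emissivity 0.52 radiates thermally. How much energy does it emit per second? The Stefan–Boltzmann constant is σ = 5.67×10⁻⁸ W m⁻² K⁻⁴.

A = 4πr² = 4π × (0.0242)² = 7.36×10^-3 m².
P = εσAT⁴ = 0.52 × 5.67×10⁻⁸ × 7.36×10^-3 × (1265)⁴ = 0.52 × 5.67×10⁻⁸ × 7.36×10^-3 × 2.56×10^12.
P = 556 W.

P ≈ 556 W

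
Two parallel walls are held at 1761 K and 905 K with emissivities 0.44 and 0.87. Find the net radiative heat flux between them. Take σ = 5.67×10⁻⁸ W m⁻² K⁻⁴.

For two large parallel gray plates, q = σ(T₁⁴ − T₂⁴) / (1/ε₁ + 1/ε₂ − 1).
1/ε₁ + 1/ε₂ − 1 = 1/0.44 + 1/0.87 − 1 = 2.422.
T₁⁴ − T₂⁴ = 9.62×10^12 − 6.71×10^11 = 8.95×10^12 K⁴.
q = 5.67×10⁻⁸ × 8.95×10^12 / 2.422 = 2.09×10^5 W/m².

q ≈ 2.09×10^5 W/m²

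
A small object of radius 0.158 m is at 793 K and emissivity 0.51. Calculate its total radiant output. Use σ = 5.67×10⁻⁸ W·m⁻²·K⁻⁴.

P ≈ 3590 W

A = 4πr² = 4π × (0.158)² = 0.314 m².
P = εσAT⁴ = 0.51 × 5.67×10⁻⁸ × 0.314 × (793)⁴ = 0.51 × 5.67×10⁻⁸ × 0.314 × 3.95×10^11.
P = 3590 W.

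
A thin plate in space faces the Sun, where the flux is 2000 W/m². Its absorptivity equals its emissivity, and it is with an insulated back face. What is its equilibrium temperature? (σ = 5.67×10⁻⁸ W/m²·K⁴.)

T ≈ 433 K

Absorbed flux αS = emitted flux εσT⁴ (one radiating face); with α = ε, T = (S/σ)^(1/4).
T = (2000 / 5.67×10⁻⁸)^(1/4) = (3.53×10^10)^(1/4).
T = 433 K.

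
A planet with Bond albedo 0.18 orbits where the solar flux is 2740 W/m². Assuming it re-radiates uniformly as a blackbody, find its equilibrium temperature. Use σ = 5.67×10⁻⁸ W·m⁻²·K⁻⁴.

T ≈ 315 K

Power absorbed = (1−a)S·πR²; power emitted = 4πR²σT⁴. Equating and cancelling πR²:
T = ((1−a)S / 4σ)^(1/4) = (2250 / (4 × 5.67×10⁻⁸))^(1/4) = (9.91×10^9)^(1/4).
T = 315 K.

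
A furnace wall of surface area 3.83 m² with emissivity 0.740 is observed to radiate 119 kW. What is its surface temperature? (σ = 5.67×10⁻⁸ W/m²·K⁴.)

From P = εσAT⁴, T = (P / εσA)^(1/4) = (1.19×10^5 / (0.740 × 5.67×10⁻⁸ × 3.83))^(1/4).
T = (7.41×10^11)^(1/4) = 928 K.

T ≈ 928 K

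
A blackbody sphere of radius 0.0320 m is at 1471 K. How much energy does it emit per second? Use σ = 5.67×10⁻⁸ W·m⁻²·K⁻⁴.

P ≈ 3420 W

A = 4πr² = 4π × (0.0320)² = 0.0129 m².
P = σAT⁴ = 5.67×10⁻⁸ × 0.0129 × (1471)⁴ = 5.67×10⁻⁸ × 0.0129 × 4.68×10^12.
P = 3420 W.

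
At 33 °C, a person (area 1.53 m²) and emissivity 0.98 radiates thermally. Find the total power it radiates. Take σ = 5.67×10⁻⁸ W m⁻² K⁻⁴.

33 °C = 306 K.
Stefan–Boltzmann: P = εσAT⁴ = 0.98 × 5.67×10⁻⁸ × 1.53 × (306)⁴ = 0.98 × 5.67×10⁻⁸ × 1.53 × 8.77×10^9.
P = 745 W.

P ≈ 745 W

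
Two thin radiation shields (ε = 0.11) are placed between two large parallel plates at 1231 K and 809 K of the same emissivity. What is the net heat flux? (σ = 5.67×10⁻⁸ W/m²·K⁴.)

q ≈ 2050 W/m²

Each of the 3 gaps contributes resistance (2/ε − 1) = 2/0.11 − 1 = 17.18; total = 51.55.
q = σ(T₁⁴ − T₂⁴) / 51.55 = 5.67×10⁻⁸ × 1.87×10^12 / 51.55 = 2050 W/m².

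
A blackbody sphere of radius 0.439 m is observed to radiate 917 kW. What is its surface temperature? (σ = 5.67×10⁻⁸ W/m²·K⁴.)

A = 4πr² = 4π × (0.439)² = 2.42 m².
From P = σAT⁴, T = (P / σA)^(1/4) = (9.17×10^5 / (5.67×10⁻⁸ × 2.42))^(1/4).
T = (6.68×10^12)^(1/4) = 1610 K.

T ≈ 1610 K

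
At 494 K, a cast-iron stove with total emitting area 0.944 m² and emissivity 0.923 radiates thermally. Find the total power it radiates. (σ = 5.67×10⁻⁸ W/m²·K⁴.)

P ≈ 2940 W

P = εσAT⁴ = 0.923 × 5.67×10⁻⁸ × 0.944 × (494)⁴ = 0.923 × 5.67×10⁻⁸ × 0.944 × 5.96×10^10.
P = 2940 W.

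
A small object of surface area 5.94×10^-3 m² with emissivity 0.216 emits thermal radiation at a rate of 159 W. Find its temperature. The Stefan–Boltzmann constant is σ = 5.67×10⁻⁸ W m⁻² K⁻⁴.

T ≈ 1220 K

From P = εσAT⁴, T = (P / εσA)^(1/4) = (159 / (0.216 × 5.67×10⁻⁸ × 5.94×10^-3))^(1/4).
T = (2.19×10^12)^(1/4) = 1220 K.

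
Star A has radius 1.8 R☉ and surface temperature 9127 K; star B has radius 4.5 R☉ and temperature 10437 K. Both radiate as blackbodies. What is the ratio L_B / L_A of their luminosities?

L = 4πR²σT⁴ ∝ R²T⁴, so L_B/L_A = (4.5/1.8)² × (10437/9127)⁴ = 6.25 × 1.71 = 10.7.

L_B/L_A ≈ 10.7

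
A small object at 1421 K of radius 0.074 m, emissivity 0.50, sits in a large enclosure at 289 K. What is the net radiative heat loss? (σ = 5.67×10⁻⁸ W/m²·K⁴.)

Q ≈ 7940 W

A = 4πr² = 4π × (0.074)² = 0.0688 m².
Q = εσA(T⁴ − T_s⁴). T⁴ − T_s⁴ = (1421)⁴ − (289)⁴ = 4.08×10^12 − 6.98×10^9 = 4.07×10^12 K⁴.
Q = 0.50 × 5.67×10⁻⁸ × 0.0688 × 4.07×10^12 = 7940 W.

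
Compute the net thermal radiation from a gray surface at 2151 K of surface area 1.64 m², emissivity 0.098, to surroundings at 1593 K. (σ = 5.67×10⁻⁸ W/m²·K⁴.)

Q = εσA(T⁴ − T_s⁴). T⁴ − T_s⁴ = (2151)⁴ − (1593)⁴ = 2.14×10^13 − 6.44×10^12 = 1.50×10^13 K⁴.
Q = 0.098 × 5.67×10⁻⁸ × 1.64 × 1.50×10^13 = 1.36×10^5 W.

Q ≈ 1.36×10^5 W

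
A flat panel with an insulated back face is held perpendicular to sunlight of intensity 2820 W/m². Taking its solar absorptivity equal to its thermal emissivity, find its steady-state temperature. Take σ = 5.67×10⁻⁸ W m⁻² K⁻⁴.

T ≈ 472 K

Absorbed flux αS = emitted flux εσT⁴ (one radiating face); with α = ε, T = (S/σ)^(1/4).
T = (2820 / 5.67×10⁻⁸)^(1/4) = (4.97×10^10)^(1/4).
T = 472 K.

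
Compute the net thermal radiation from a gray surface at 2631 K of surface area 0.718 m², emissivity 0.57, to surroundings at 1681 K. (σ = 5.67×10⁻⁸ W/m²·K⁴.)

Q = εσA(T⁴ − T_s⁴). T⁴ − T_s⁴ = (2631)⁴ − (1681)⁴ = 4.79×10^13 − 7.98×10^12 = 3.99×10^13 K⁴.
Q = 0.57 × 5.67×10⁻⁸ × 0.718 × 3.99×10^13 = 9.27×10^5 W.

Q ≈ 9.27×10^5 W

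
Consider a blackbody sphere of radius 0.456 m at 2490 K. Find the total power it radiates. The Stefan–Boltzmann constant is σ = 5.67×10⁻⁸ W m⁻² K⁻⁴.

P ≈ 5.70×10^6 W

A = 4πr² = 4π × (0.456)² = 2.61 m².
P = σAT⁴ = 5.67×10⁻⁸ × 2.61 × (2490)⁴ = 5.67×10⁻⁸ × 2.61 × 3.84×10^13.
P = 5.70×10^6 W.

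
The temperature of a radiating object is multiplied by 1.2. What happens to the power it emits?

P ∝ T⁴, so the power scales as (1.2)⁴ = 2.07.

factor ≈ 2.07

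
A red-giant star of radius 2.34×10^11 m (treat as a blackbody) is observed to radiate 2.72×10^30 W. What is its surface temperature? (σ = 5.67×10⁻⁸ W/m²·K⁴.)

A = 4πr² = 4π × (2.34×10^11)² = 6.88×10^23 m².
From P = σAT⁴, T = (P / σA)^(1/4) = (2.72×10^30 / (5.67×10⁻⁸ × 6.88×10^23))^(1/4).
T = (6.97×10^13)^(1/4) = 2890 K.

T ≈ 2890 K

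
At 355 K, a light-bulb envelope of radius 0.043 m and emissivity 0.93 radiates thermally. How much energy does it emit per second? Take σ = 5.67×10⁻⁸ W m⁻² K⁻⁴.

A = 4πr² = 4π × (0.043)² = 0.0232 m².
P = εσAT⁴ = 0.93 × 5.67×10⁻⁸ × 0.0232 × (355)⁴ = 0.93 × 5.67×10⁻⁸ × 0.0232 × 1.59×10^10.
P = 19.5 W.

P ≈ 19.5 W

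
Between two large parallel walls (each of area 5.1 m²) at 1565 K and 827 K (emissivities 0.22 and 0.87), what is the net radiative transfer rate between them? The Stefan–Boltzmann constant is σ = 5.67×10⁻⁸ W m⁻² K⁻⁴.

Q ≈ 3.41×10^5 W

For two large parallel gray plates, q = σ(T₁⁴ − T₂⁴) / (1/ε₁ + 1/ε₂ − 1).
1/ε₁ + 1/ε₂ − 1 = 1/0.22 + 1/0.87 − 1 = 4.695.
T₁⁴ − T₂⁴ = 6.00×10^12 − 4.68×10^11 = 5.53×10^12 K⁴.
q = 5.67×10⁻⁸ × 5.53×10^12 / 4.695 = 66800 W/m².
Q = q·A = 66800 × 5.1 = 3.41×10^5 W.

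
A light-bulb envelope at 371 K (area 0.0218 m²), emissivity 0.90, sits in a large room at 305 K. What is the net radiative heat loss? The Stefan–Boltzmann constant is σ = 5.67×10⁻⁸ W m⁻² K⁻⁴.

Q = εσA(T⁴ − T_s⁴). T⁴ − T_s⁴ = (371)⁴ − (305)⁴ = 1.89×10^10 − 8.65×10^9 = 1.03×10^10 K⁴.
Q = 0.90 × 5.67×10⁻⁸ × 0.0218 × 1.03×10^10 = 11.4 W.

Q ≈ 11.4 W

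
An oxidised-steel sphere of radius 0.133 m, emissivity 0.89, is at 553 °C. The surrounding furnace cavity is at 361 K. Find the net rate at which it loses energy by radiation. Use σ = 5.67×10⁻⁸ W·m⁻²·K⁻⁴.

A = 4πr² = 4π × (0.133)² = 0.222 m².
Convert: 553 °C = 826 K.
Q = εσA(T⁴ − T_s⁴). T⁴ − T_s⁴ = (826)⁴ − (361)⁴ = 4.66×10^11 − 1.70×10^10 = 4.49×10^11 K⁴.
Q = 0.89 × 5.67×10⁻⁸ × 0.222 × 4.49×10^11 = 5030 W.

Q ≈ 5030 W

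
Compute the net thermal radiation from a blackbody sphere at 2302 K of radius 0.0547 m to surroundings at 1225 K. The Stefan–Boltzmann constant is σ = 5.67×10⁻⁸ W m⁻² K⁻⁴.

A = 4πr² = 4π × (0.0547)² = 0.0376 m².
Q = σA(T⁴ − T_s⁴). T⁴ − T_s⁴ = (2302)⁴ − (1225)⁴ = 2.81×10^13 − 2.25×10^12 = 2.58×10^13 K⁴.
Q = 5.67×10⁻⁸ × 0.0376 × 2.58×10^13 = 55100 W.

Q ≈ 55100 W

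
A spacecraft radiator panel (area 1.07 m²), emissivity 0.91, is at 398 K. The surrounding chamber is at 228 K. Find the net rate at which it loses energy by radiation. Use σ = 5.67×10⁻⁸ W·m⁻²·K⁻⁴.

Q ≈ 1240 W

Q = εσA(T⁴ − T_s⁴). T⁴ − T_s⁴ = (398)⁴ − (228)⁴ = 2.51×10^10 − 2.70×10^9 = 2.24×10^10 K⁴.
Q = 0.91 × 5.67×10⁻⁸ × 1.07 × 2.24×10^10 = 1240 W.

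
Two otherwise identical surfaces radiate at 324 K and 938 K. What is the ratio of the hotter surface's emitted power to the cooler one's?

ratio ≈ 70.2

P ∝ T⁴, so the ratio is (938/324)⁴ = (2.895)⁴ = 70.2.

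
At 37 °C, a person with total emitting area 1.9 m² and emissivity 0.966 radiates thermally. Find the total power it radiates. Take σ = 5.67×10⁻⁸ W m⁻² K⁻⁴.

37 °C = 310 K.
P = εσAT⁴ = 0.966 × 5.67×10⁻⁸ × 1.90 × (310)⁴ = 0.966 × 5.67×10⁻⁸ × 1.90 × 9.24×10^9.
P = 961 W.

P ≈ 961 W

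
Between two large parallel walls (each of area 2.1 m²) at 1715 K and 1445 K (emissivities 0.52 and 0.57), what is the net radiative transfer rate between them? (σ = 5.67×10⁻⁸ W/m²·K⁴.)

Q ≈ 1.91×10^5 W

For two large parallel gray plates, q = σ(T₁⁴ − T₂⁴) / (1/ε₁ + 1/ε₂ − 1).
1/ε₁ + 1/ε₂ − 1 = 1/0.52 + 1/0.57 − 1 = 2.677.
T₁⁴ − T₂⁴ = 8.65×10^12 − 4.36×10^12 = 4.29×10^12 K⁴.
q = 5.67×10⁻⁸ × 4.29×10^12 / 2.677 = 90900 W/m².
Q = q·A = 90900 × 2.1 = 1.91×10^5 W.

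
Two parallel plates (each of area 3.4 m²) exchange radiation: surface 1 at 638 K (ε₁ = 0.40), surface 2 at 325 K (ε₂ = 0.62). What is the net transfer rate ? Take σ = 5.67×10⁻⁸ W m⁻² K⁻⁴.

For two large parallel gray plates, q = σ(T₁⁴ − T₂⁴) / (1/ε₁ + 1/ε₂ − 1).
1/ε₁ + 1/ε₂ − 1 = 1/0.40 + 1/0.62 − 1 = 3.113.
T₁⁴ − T₂⁴ = 1.66×10^11 − 1.12×10^10 = 1.55×10^11 K⁴.
q = 5.67×10⁻⁸ × 1.55×10^11 / 3.113 = 2810 W/m².
Q = q·A = 2810 × 3.4 = 9570 W.

Q ≈ 9570 W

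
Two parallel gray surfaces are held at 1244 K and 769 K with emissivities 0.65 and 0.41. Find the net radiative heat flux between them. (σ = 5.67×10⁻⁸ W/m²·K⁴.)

For two large parallel gray plates, q = σ(T₁⁴ − T₂⁴) / (1/ε₁ + 1/ε₂ − 1).
1/ε₁ + 1/ε₂ − 1 = 1/0.65 + 1/0.41 − 1 = 2.977.
T₁⁴ − T₂⁴ = 2.39×10^12 − 3.50×10^11 = 2.05×10^12 K⁴.
q = 5.67×10⁻⁸ × 2.05×10^12 / 2.977 = 38900 W/m².

q ≈ 38900 W/m²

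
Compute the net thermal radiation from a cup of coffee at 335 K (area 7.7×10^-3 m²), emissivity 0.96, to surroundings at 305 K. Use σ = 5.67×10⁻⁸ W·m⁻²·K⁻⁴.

Q = εσA(T⁴ − T_s⁴). T⁴ − T_s⁴ = (335)⁴ − (305)⁴ = 1.26×10^10 − 8.65×10^9 = 3.94×10^9 K⁴.
Q = 0.96 × 5.67×10⁻⁸ × 7.70×10^-3 × 3.94×10^9 = 1.65 W.

Q ≈ 1.65 W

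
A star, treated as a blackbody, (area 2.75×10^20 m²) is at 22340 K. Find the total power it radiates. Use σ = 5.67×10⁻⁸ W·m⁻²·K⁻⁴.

P ≈ 3.88×10^30 W

P = σAT⁴ = 5.67×10⁻⁸ × 2.75×10^20 × (22340)⁴ = 5.67×10⁻⁸ × 2.75×10^20 × 2.49×10^17.
P = 3.88×10^30 W.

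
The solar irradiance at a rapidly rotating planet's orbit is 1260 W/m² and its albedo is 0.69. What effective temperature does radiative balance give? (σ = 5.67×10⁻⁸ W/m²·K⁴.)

Power absorbed = (1−a)S·πR²; power emitted = 4πR²σT⁴. Equating and cancelling πR²:
T = ((1−a)S / 4σ)^(1/4) = (391 / (4 × 5.67×10⁻⁸))^(1/4) = (1.72×10^9)^(1/4).
T = 204 K.

T ≈ 204 K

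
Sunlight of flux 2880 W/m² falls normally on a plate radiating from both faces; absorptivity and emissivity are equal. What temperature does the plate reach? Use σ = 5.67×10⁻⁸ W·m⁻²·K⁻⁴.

Absorbed flux αS = emitted flux 2εσT⁴ per unit area; with α = ε this gives T = (S/2σ)^(1/4).
T = (2880 / (2 × 5.67×10⁻⁸))^(1/4) = (2.54×10^10)^(1/4).
T = 399 K.

T ≈ 399 K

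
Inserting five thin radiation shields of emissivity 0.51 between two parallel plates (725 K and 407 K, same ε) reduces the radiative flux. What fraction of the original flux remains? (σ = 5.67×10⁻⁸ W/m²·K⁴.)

With N identical shields there are N+1 = 6 gaps in series, each with the same radiative resistance, so the flux falls to 1/(N+1) of its unshielded value.

ratio ≈ 0.167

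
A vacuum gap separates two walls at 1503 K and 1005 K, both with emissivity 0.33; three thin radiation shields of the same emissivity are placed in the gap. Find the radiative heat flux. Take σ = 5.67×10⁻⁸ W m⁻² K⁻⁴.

q ≈ 11400 W/m²

Each of the 4 gaps contributes resistance (2/ε − 1) = 2/0.33 − 1 = 5.061; total = 20.24.
q = σ(T₁⁴ − T₂⁴) / 20.24 = 5.67×10⁻⁸ × 4.08×10^12 / 20.24 = 11400 W/m².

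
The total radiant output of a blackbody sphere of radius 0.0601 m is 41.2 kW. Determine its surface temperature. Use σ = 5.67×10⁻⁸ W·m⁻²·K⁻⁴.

A = 4πr² = 4π × (0.0601)² = 0.0454 m².
From P = σAT⁴, T = (P / σA)^(1/4) = (41200 / (5.67×10⁻⁸ × 0.0454))^(1/4).
T = (1.60×10^13)^(1/4) = 2000 K.

T ≈ 2000 K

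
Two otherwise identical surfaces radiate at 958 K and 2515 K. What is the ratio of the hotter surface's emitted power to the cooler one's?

ratio ≈ 47.5

P ∝ T⁴, so the ratio is (2515/958)⁴ = (2.625)⁴ = 47.5.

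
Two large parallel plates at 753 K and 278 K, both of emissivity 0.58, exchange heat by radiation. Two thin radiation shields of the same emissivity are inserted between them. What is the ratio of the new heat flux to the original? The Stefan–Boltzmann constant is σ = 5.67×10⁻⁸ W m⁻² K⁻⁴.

With N identical shields there are N+1 = 3 gaps in series, each with the same radiative resistance, so the flux falls to 1/(N+1) of its unshielded value.

ratio ≈ 0.333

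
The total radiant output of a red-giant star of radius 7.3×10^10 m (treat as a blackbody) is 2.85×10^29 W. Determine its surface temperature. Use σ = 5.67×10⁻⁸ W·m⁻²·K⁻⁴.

T ≈ 2940 K

A = 4πr² = 4π × (7.3×10^10)² = 6.70×10^22 m².
From P = σAT⁴, T = (P / σA)^(1/4) = (2.85×10^29 / (5.67×10⁻⁸ × 6.70×10^22))^(1/4).
T = (7.51×10^13)^(1/4) = 2940 K.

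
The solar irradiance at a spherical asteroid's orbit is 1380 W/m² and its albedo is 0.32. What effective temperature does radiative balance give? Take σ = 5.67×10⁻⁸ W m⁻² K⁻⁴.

T ≈ 254 K

Power absorbed = (1−a)S·πR²; power emitted = 4πR²σT⁴. Equating and cancelling πR²:
T = ((1−a)S / 4σ)^(1/4) = (938 / (4 × 5.67×10⁻⁸))^(1/4) = (4.14×10^9)^(1/4).
T = 254 K.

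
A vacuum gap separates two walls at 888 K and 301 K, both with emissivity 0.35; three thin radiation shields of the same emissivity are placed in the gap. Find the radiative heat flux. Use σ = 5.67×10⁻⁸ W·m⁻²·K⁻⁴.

Each of the 4 gaps contributes resistance (2/ε − 1) = 2/0.35 − 1 = 4.714; total = 18.86.
q = σ(T₁⁴ − T₂⁴) / 18.86 = 5.67×10⁻⁸ × 6.14×10^11 / 18.86 = 1840 W/m².

q ≈ 1840 W/m²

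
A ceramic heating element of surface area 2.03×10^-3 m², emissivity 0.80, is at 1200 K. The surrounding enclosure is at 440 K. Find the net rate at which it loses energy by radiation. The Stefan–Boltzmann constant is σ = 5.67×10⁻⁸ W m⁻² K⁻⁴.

Q ≈ 187 W

Q = εσA(T⁴ − T_s⁴). T⁴ − T_s⁴ = (1200)⁴ − (440)⁴ = 2.07×10^12 − 3.75×10^10 = 2.04×10^12 K⁴.
Q = 0.80 × 5.67×10⁻⁸ × 2.03×10^-3 × 2.04×10^12 = 187 W.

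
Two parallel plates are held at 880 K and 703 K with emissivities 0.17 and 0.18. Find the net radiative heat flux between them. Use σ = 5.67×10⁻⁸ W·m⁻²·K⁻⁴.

For two large parallel gray plates, q = σ(T₁⁴ − T₂⁴) / (1/ε₁ + 1/ε₂ − 1).
1/ε₁ + 1/ε₂ − 1 = 1/0.17 + 1/0.18 − 1 = 10.44.
T₁⁴ − T₂⁴ = 6.00×10^11 − 2.44×10^11 = 3.55×10^11 K⁴.
q = 5.67×10⁻⁸ × 3.55×10^11 / 10.44 = 1930 W/m².

q ≈ 1930 W/m²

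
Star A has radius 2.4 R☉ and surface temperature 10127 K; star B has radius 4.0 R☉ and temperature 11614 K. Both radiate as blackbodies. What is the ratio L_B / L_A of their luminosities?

L_B/L_A ≈ 4.81

L = 4πR²σT⁴ ∝ R²T⁴, so L_B/L_A = (4.0/2.4)² × (11614/10127)⁴ = 2.78 × 1.73 = 4.81.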